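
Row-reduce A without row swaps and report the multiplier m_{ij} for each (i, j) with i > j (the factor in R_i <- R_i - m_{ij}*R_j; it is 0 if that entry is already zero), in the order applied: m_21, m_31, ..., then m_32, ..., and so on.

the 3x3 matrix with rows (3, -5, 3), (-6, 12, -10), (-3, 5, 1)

multipliers: -2, -1, 0

Forward elimination:
R2 <- R2 - (-2)*R1:  [  0   2  -4 ]
R3 <- R3 - (-1)*R1:  [ 0  0  4 ]
R3: entry in column 2 is already 0 -> m_{32} = 0 (no row operation needed)
Multipliers (in order of application): m_{21} = -2, m_{31} = -1, m_{32} = 0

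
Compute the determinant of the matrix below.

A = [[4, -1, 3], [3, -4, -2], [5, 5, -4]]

det(A) = 207

Forward elimination:
R2 <- R2 - (3/4)*R1:  [     0  -13/4  -17/4 ]
R3 <- R3 - (5/4)*R1:  [     0   25/4  -31/4 ]
R3 <- R3 - (-25/13)*R2:  [       0        0  -207/13 ]
Upper-triangular form:
[ 4     -1        3 ]
[ 0  -13/4    -17/4 ]
[ 0      0  -207/13 ]
det(A) = (-1)^0 * (4) * (-13/4) * (-207/13) = 207  (0 row swaps -> sign +1)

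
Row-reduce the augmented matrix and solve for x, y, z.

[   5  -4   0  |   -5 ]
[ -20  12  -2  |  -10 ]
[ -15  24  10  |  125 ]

(3, 5, 5)

Forward elimination on [A|b]:
R2 <- R2 - (-4)*R1:  [   0   -4   -2  -30 ]
R3 <- R3 - (-3)*R1:  [   0   12   10  110 ]
R3 <- R3 - (-3)*R2:  [  0   0   4  20 ]
Row echelon form:
[ 5  -4   0  |   -5 ]
[ 0  -4  -2  |  -30 ]
[ 0   0   4  |   20 ]
Back-substitution:
z = (20) / 4 = 5
y = (-30 - (-2)*(5)) / -4 = 5
x = (-5 - (-4)*(5)) / 5 = 3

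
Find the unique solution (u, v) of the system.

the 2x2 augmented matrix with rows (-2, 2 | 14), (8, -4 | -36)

Forward elimination on [A|b]:
R2 <- R2 - (-4)*R1:  [  0   4  20 ]
Row echelon form:
[ -2  2  |  14 ]
[  0  4  |  20 ]
Back-substitution:
v = (20) / 4 = 5
u = (14 - (2)*(5)) / -2 = -2

(-2, 5)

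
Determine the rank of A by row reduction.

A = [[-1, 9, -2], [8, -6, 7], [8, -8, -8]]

Row reduction:
R2 <- R2 - (-8)*R1:  [  0  66  -9 ]
R3 <- R3 - (-8)*R1:  [   0   64  -24 ]
R3 <- R3 - (32/33)*R2:  [       0        0  -168/11 ]
Row echelon form:
[ -1   9       -2 ]
[  0  66       -9 ]
[  0   0  -168/11 ]
Nonzero rows / pivot columns: 3

rank(A) = 3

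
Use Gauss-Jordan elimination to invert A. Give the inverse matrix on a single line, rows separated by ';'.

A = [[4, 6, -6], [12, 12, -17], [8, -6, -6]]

Gauss-Jordan on [A | I]:
R1 <- (1/4)*R1:  [    1   3/2  -3/2  |   1/4     0     0 ]
R2 <- R2 - (12)*R1:  [  0  -6   1  |  -3   1   0 ]
R3 <- R3 - (8)*R1:  [   0  -18    6  |   -2    0    1 ]
R2 <- (1/-6)*R2:  [    0     1  -1/6  |   1/2  -1/6     0 ]
R1 <- R1 - (3/2)*R2:  [    1     0  -5/4  |  -1/2   1/4     0 ]
R3 <- R3 - (-18)*R2:  [  0   0   3  |   7  -3   1 ]
R3 <- (1/3)*R3:  [   0    0    1  |  7/3   -1  1/3 ]
R1 <- R1 - (-5/4)*R3:  [     1      0      0  |  29/12     -1   5/12 ]
R2 <- R2 - (-1/6)*R3:  [    0     1     0  |   8/9  -1/3  1/18 ]
Right block of [I | A^{-1}] is the inverse:
[ 29/12    -1  5/12 ]
[   8/9  -1/3  1/18 ]
[   7/3    -1   1/3 ]

inverse = [29/12 -1 5/12; 8/9 -1/3 1/18; 7/3 -1 1/3]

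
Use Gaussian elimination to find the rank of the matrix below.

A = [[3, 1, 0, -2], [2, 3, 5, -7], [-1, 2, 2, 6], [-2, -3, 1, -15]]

rank(A) = 3

Row reduction:
R2 <- R2 - (2/3)*R1:  [     0    7/3      5  -17/3 ]
R3 <- R3 - (-1/3)*R1:  [    0   7/3     2  16/3 ]
R4 <- R4 - (-2/3)*R1:  [     0   -7/3      1  -49/3 ]
R3 <- R3 - (1)*R2:  [  0   0  -3  11 ]
R4 <- R4 - (-1)*R2:  [   0    0    6  -22 ]
R4 <- R4 - (-2)*R3:  [ 0  0  0  0 ]
Row echelon form:
[ 3    1   0     -2 ]
[ 0  7/3   5  -17/3 ]
[ 0    0  -3     11 ]
[ 0    0   0      0 ]
Nonzero rows / pivot columns: 3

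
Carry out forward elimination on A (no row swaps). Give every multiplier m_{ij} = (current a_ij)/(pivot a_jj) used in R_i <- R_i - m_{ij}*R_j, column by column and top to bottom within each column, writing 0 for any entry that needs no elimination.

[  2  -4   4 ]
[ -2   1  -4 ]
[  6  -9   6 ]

multipliers: -1, 3, -1

Forward elimination:
R2 <- R2 - (-1)*R1:  [  0  -3   0 ]
R3 <- R3 - (3)*R1:  [  0   3  -6 ]
R3 <- R3 - (-1)*R2:  [  0   0  -6 ]
Multipliers (in order of application): m_{21} = -1, m_{31} = 3, m_{32} = -1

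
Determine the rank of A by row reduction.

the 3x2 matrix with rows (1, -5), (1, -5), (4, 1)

rank(A) = 2

Row reduction:
R2 <- R2 - (1)*R1:  [ 0  0 ]
R3 <- R3 - (4)*R1:  [  0  21 ]
R2 <-> R3   (pivot in column 2 was zero)
[ 1  -5 ]
[ 0  21 ]
[ 0   0 ]
Row echelon form:
[ 1  -5 ]
[ 0  21 ]
[ 0   0 ]
Nonzero rows / pivot columns: 2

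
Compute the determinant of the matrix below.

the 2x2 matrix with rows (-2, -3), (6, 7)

Forward elimination:
R2 <- R2 - (-3)*R1:  [  0  -2 ]
Upper-triangular form:
[ -2  -3 ]
[  0  -2 ]
det(A) = (-1)^0 * (-2) * (-2) = 4  (0 row swaps -> sign +1)

det(A) = 4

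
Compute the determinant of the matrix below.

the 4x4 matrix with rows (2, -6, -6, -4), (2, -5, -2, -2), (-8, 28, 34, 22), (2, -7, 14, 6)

Forward elimination:
R2 <- R2 - (1)*R1:  [ 0  1  4  2 ]
R3 <- R3 - (-4)*R1:  [  0   4  10   6 ]
R4 <- R4 - (1)*R1:  [  0  -1  20  10 ]
R3 <- R3 - (4)*R2:  [  0   0  -6  -2 ]
R4 <- R4 - (-1)*R2:  [  0   0  24  12 ]
R4 <- R4 - (-4)*R3:  [ 0  0  0  4 ]
Upper-triangular form:
[ 2  -6  -6  -4 ]
[ 0   1   4   2 ]
[ 0   0  -6  -2 ]
[ 0   0   0   4 ]
det(A) = (-1)^0 * (2) * (1) * (-6) * (4) = -48  (0 row swaps -> sign +1)

det(A) = -48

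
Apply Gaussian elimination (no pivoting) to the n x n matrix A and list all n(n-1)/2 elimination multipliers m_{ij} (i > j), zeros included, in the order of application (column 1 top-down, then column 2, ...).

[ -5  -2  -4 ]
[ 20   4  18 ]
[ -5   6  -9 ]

multipliers: -4, 1, -2

Forward elimination:
R2 <- R2 - (-4)*R1:  [  0  -4   2 ]
R3 <- R3 - (1)*R1:  [  0   8  -5 ]
R3 <- R3 - (-2)*R2:  [  0   0  -1 ]
Multipliers (in order of application): m_{21} = -4, m_{31} = 1, m_{32} = -2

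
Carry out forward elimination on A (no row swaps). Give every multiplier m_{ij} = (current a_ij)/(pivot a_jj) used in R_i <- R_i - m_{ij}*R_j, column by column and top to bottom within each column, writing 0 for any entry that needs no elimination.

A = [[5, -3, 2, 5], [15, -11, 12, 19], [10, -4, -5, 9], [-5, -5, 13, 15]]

Forward elimination:
R2 <- R2 - (3)*R1:  [  0  -2   6   4 ]
R3 <- R3 - (2)*R1:  [  0   2  -9  -1 ]
R4 <- R4 - (-1)*R1:  [  0  -8  15  20 ]
R3 <- R3 - (-1)*R2:  [  0   0  -3   3 ]
R4 <- R4 - (4)*R2:  [  0   0  -9   4 ]
R4 <- R4 - (3)*R3:  [  0   0   0  -5 ]
Multipliers (in order of application): m_{21} = 3, m_{31} = 2, m_{41} = -1, m_{32} = -1, m_{42} = 4, m_{43} = 3

multipliers: 3, 2, -1, -1, 4, 3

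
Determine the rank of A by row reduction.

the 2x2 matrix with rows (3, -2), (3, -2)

Row reduction:
R2 <- R2 - (1)*R1:  [ 0  0 ]
Row echelon form:
[ 3  -2 ]
[ 0   0 ]
Nonzero rows / pivot columns: 1

rank(A) = 1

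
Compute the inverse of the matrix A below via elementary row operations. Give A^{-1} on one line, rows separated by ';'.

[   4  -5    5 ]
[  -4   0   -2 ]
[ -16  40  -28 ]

inverse = [-1 -3/4 -1/8; 1 2/5 3/20; 2 1 1/4]

Gauss-Jordan on [A | I]:
R1 <- (1/4)*R1:  [    1  -5/4   5/4  |   1/4     0     0 ]
R2 <- R2 - (-4)*R1:  [  0  -5   3  |   1   1   0 ]
R3 <- R3 - (-16)*R1:  [  0  20  -8  |   4   0   1 ]
R2 <- (1/-5)*R2:  [    0     1  -3/5  |  -1/5  -1/5     0 ]
R1 <- R1 - (-5/4)*R2:  [    1     0   1/2  |     0  -1/4     0 ]
R3 <- R3 - (20)*R2:  [ 0  0  4  |  8  4  1 ]
R3 <- (1/4)*R3:  [   0    0    1  |    2    1  1/4 ]
R1 <- R1 - (1/2)*R3:  [    1     0     0  |    -1  -3/4  -1/8 ]
R2 <- R2 - (-3/5)*R3:  [    0     1     0  |     1   2/5  3/20 ]
Right block of [I | A^{-1}] is the inverse:
[ -1  -3/4  -1/8 ]
[  1   2/5  3/20 ]
[  2     1   1/4 ]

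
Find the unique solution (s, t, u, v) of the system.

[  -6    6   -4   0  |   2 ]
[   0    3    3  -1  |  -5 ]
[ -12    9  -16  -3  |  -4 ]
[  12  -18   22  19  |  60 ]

(-3, -2, 1, 2)

Forward elimination on [A|b]:
R3 <- R3 - (2)*R1:  [  0  -3  -8  -3  -8 ]
R4 <- R4 - (-2)*R1:  [  0  -6  14  19  64 ]
R3 <- R3 - (-1)*R2:  [   0    0   -5   -4  -13 ]
R4 <- R4 - (-2)*R2:  [  0   0  20  17  54 ]
R4 <- R4 - (-4)*R3:  [ 0  0  0  1  2 ]
Row echelon form:
[ -6  6  -4   0  |    2 ]
[  0  3   3  -1  |   -5 ]
[  0  0  -5  -4  |  -13 ]
[  0  0   0   1  |    2 ]
Back-substitution:
v = (2) / 1 = 2
u = (-13 - (-4)*(2)) / -5 = 1
t = (-5 - (3)*(1) - (-1)*(2)) / 3 = -2
s = (2 - (6)*(-2) - (-4)*(1)) / -6 = -3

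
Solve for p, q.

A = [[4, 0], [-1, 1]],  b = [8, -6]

Forward elimination on [A|b]:
R2 <- R2 - (-1/4)*R1:  [  0   1  -4 ]
Row echelon form:
[ 4  0  |   8 ]
[ 0  1  |  -4 ]
Back-substitution:
q = (-4) / 1 = -4
p = (8) / 4 = 2

(2, -4)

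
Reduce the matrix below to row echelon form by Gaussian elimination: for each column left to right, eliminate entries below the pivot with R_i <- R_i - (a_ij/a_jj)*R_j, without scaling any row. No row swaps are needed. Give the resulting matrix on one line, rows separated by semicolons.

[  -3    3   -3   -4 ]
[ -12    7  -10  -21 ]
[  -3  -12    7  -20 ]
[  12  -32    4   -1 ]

Forward elimination:
R2 <- R2 - (4)*R1:  [  0  -5   2  -5 ]
R3 <- R3 - (1)*R1:  [   0  -15   10  -16 ]
R4 <- R4 - (-4)*R1:  [   0  -20   -8  -17 ]
R3 <- R3 - (3)*R2:  [  0   0   4  -1 ]
R4 <- R4 - (4)*R2:  [   0    0  -16    3 ]
R4 <- R4 - (-4)*R3:  [  0   0   0  -1 ]
Row echelon form:
[ -3   3  -3  -4 ]
[  0  -5   2  -5 ]
[  0   0   4  -1 ]
[  0   0   0  -1 ]

REF = [-3 3 -3 -4; 0 -5 2 -5; 0 0 4 -1; 0 0 0 -1]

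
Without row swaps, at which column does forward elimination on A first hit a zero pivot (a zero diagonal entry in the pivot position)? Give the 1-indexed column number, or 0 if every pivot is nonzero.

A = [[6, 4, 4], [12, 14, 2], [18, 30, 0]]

first zero-pivot column = 0

Naive forward elimination:
R2 <- R2 - (2)*R1:  [  0   6  -6 ]
R3 <- R3 - (3)*R1:  [   0   18  -12 ]
R3 <- R3 - (3)*R2:  [ 0  0  6 ]
All pivots nonzero; naive elimination completes without hitting a zero pivot.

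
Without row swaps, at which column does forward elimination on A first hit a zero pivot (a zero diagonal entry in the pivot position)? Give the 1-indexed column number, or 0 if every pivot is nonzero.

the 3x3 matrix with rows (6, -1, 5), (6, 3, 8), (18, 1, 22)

Naive forward elimination:
R2 <- R2 - (1)*R1:  [ 0  4  3 ]
R3 <- R3 - (3)*R1:  [ 0  4  7 ]
R3 <- R3 - (1)*R2:  [ 0  0  4 ]
All pivots nonzero; naive elimination completes without hitting a zero pivot.

first zero-pivot column = 0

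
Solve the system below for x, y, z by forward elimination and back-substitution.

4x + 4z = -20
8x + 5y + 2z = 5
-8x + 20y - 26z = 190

Forward elimination on [A|b]:
R2 <- R2 - (2)*R1:  [  0   5  -6  45 ]
R3 <- R3 - (-2)*R1:  [   0   20  -18  150 ]
R3 <- R3 - (4)*R2:  [   0    0    6  -30 ]
Row echelon form:
[ 4  0   4  |  -20 ]
[ 0  5  -6  |   45 ]
[ 0  0   6  |  -30 ]
Back-substitution:
z = (-30) / 6 = -5
y = (45 - (-6)*(-5)) / 5 = 3
x = (-20 - (4)*(-5)) / 4 = 0

(0, 3, -5)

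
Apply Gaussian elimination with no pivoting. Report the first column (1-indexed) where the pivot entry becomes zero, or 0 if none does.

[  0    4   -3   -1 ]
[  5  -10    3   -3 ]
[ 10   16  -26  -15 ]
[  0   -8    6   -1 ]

first zero-pivot column = 1

Naive forward elimination:
Pivot entry (1,1) is zero but row 2 has 5 in column 1 -> naive elimination stops; a row interchange (e.g. R1 <-> R2) would be required here.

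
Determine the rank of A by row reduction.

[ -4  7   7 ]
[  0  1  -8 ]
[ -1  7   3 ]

Row reduction:
R3 <- R3 - (1/4)*R1:  [    0  21/4   5/4 ]
R3 <- R3 - (21/4)*R2:  [     0      0  173/4 ]
Row echelon form:
[ -4  7      7 ]
[  0  1     -8 ]
[  0  0  173/4 ]
Nonzero rows / pivot columns: 3

rank(A) = 3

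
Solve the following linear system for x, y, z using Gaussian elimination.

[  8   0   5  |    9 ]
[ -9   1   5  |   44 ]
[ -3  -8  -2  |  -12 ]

(-2, 1, 5)

Forward elimination on [A|b]:
R2 <- R2 - (-9/8)*R1:  [     0      1   85/8  433/8 ]
R3 <- R3 - (-3/8)*R1:  [     0     -8   -1/8  -69/8 ]
R3 <- R3 - (-8)*R2:  [      0       0   679/8  3395/8 ]
Row echelon form:
[ 8  0      5  |       9 ]
[ 0  1   85/8  |   433/8 ]
[ 0  0  679/8  |  3395/8 ]
Back-substitution:
z = (3395/8) / (679/8) = 5
y = (433/8 - (85/8)*(5)) / 1 = 1
x = (9 - (5)*(5)) / 8 = -2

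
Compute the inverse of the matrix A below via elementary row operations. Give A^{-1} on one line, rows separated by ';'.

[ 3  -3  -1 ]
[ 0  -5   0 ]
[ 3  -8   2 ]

Gauss-Jordan on [A | I]:
R1 <- (1/3)*R1:  [    1    -1  -1/3  |   1/3     0     0 ]
R3 <- R3 - (3)*R1:  [  0  -5   3  |  -1   0   1 ]
R2 <- (1/-5)*R2:  [    0     1     0  |     0  -1/5     0 ]
R1 <- R1 - (-1)*R2:  [    1     0  -1/3  |   1/3  -1/5     0 ]
R3 <- R3 - (-5)*R2:  [  0   0   3  |  -1  -1   1 ]
R3 <- (1/3)*R3:  [    0     0     1  |  -1/3  -1/3   1/3 ]
R1 <- R1 - (-1/3)*R3:  [      1       0       0  |     2/9  -14/45     1/9 ]
Right block of [I | A^{-1}] is the inverse:
[  2/9  -14/45  1/9 ]
[    0    -1/5    0 ]
[ -1/3    -1/3  1/3 ]

inverse = [2/9 -14/45 1/9; 0 -1/5 0; -1/3 -1/3 1/3]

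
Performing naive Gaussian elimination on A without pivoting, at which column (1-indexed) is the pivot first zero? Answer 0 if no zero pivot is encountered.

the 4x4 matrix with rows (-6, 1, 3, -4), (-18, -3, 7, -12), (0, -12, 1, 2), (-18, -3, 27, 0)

first zero-pivot column = 0

Naive forward elimination:
R2 <- R2 - (3)*R1:  [  0  -6  -2   0 ]
R4 <- R4 - (3)*R1:  [  0  -6  18  12 ]
R3 <- R3 - (2)*R2:  [ 0  0  5  2 ]
R4 <- R4 - (1)*R2:  [  0   0  20  12 ]
R4 <- R4 - (4)*R3:  [ 0  0  0  4 ]
All pivots nonzero; naive elimination completes without hitting a zero pivot.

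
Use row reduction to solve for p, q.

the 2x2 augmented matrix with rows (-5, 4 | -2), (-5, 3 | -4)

Forward elimination on [A|b]:
R2 <- R2 - (1)*R1:  [  0  -1  -2 ]
Row echelon form:
[ -5   4  |  -2 ]
[  0  -1  |  -2 ]
Back-substitution:
q = (-2) / -1 = 2
p = (-2 - (4)*(2)) / -5 = 2

(2, 2)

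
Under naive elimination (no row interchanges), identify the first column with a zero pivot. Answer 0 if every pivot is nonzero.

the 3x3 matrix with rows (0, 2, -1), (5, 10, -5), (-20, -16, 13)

first zero-pivot column = 1

Naive forward elimination:
Pivot entry (1,1) is zero but row 2 has 5 in column 1 -> naive elimination stops; a row interchange (e.g. R1 <-> R2) would be required here.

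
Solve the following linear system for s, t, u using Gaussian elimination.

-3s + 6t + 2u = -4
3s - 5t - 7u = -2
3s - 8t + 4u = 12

(0, -1, 1)

Forward elimination on [A|b]:
R2 <- R2 - (-1)*R1:  [  0   1  -5  -6 ]
R3 <- R3 - (-1)*R1:  [  0  -2   6   8 ]
R3 <- R3 - (-2)*R2:  [  0   0  -4  -4 ]
Row echelon form:
[ -3  6   2  |  -4 ]
[  0  1  -5  |  -6 ]
[  0  0  -4  |  -4 ]
Back-substitution:
u = (-4) / -4 = 1
t = (-6 - (-5)*(1)) / 1 = -1
s = (-4 - (6)*(-1) - (2)*(1)) / -3 = 0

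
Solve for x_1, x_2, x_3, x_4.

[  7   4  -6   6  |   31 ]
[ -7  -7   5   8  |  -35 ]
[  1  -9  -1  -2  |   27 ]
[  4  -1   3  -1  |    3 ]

Forward elimination on [A|b]:
R2 <- R2 - (-1)*R1:  [  0  -3  -1  14  -4 ]
R3 <- R3 - (1/7)*R1:  [     0  -67/7   -1/7  -20/7  158/7 ]
R4 <- R4 - (4/7)*R1:  [      0   -23/7    45/7   -31/7  -103/7 ]
R3 <- R3 - (67/21)*R2:  [       0        0    64/21  -998/21    106/3 ]
R4 <- R4 - (23/21)*R2:  [       0        0   158/21  -415/21    -31/3 ]
R4 <- R4 - (79/32)*R3:  [        0         0         0   1561/16  -1561/16 ]
Row echelon form:
[ 7   4     -6        6  |        31 ]
[ 0  -3     -1       14  |        -4 ]
[ 0   0  64/21  -998/21  |     106/3 ]
[ 0   0      0  1561/16  |  -1561/16 ]
Back-substitution:
x_4 = (-1561/16) / (1561/16) = -1
x_3 = (106/3 - (-998/21)*(-1)) / (64/21) = -4
x_2 = (-4 - (-1)*(-4) - (14)*(-1)) / -3 = -2
x_1 = (31 - (4)*(-2) - (-6)*(-4) - (6)*(-1)) / 7 = 3

(3, -2, -4, -1)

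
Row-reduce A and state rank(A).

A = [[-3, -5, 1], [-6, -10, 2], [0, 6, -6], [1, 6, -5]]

rank(A) = 3

Row reduction:
R2 <- R2 - (2)*R1:  [ 0  0  0 ]
R4 <- R4 - (-1/3)*R1:  [     0   13/3  -14/3 ]
R2 <-> R3   (pivot in column 2 was zero)
[ -3    -5      1 ]
[  0     6     -6 ]
[  0     0      0 ]
[  0  13/3  -14/3 ]
R4 <- R4 - (13/18)*R2:  [    0     0  -1/3 ]
R3 <-> R4   (pivot in column 3 was zero)
[ -3  -5     1 ]
[  0   6    -6 ]
[  0   0  -1/3 ]
[  0   0     0 ]
Row echelon form:
[ -3  -5     1 ]
[  0   6    -6 ]
[  0   0  -1/3 ]
[  0   0     0 ]
Nonzero rows / pivot columns: 3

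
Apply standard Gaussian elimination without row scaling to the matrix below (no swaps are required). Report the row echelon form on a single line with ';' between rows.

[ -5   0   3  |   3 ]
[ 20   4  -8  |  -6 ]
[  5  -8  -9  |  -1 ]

REF = [-5 0 3 3; 0 4 4 6; 0 0 2 14]

Forward elimination:
R2 <- R2 - (-4)*R1:  [ 0  4  4  6 ]
R3 <- R3 - (-1)*R1:  [  0  -8  -6   2 ]
R3 <- R3 - (-2)*R2:  [  0   0   2  14 ]
Row echelon form:
[ -5  0  3  |   3 ]
[  0  4  4  |   6 ]
[  0  0  2  |  14 ]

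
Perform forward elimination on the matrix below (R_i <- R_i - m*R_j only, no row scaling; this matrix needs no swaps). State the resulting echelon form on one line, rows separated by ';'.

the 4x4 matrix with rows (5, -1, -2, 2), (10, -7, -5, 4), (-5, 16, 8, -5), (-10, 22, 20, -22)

REF = [5 -1 -2 2; 0 -5 -1 0; 0 0 3 -3; 0 0 0 -6]

Forward elimination:
R2 <- R2 - (2)*R1:  [  0  -5  -1   0 ]
R3 <- R3 - (-1)*R1:  [  0  15   6  -3 ]
R4 <- R4 - (-2)*R1:  [   0   20   16  -18 ]
R3 <- R3 - (-3)*R2:  [  0   0   3  -3 ]
R4 <- R4 - (-4)*R2:  [   0    0   12  -18 ]
R4 <- R4 - (4)*R3:  [  0   0   0  -6 ]
Row echelon form:
[ 5  -1  -2   2 ]
[ 0  -5  -1   0 ]
[ 0   0   3  -3 ]
[ 0   0   0  -6 ]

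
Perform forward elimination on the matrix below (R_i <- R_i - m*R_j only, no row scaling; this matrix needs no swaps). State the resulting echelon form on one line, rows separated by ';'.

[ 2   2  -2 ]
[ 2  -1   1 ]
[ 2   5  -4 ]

REF = [2 2 -2; 0 -3 3; 0 0 1]

Forward elimination:
R2 <- R2 - (1)*R1:  [  0  -3   3 ]
R3 <- R3 - (1)*R1:  [  0   3  -2 ]
R3 <- R3 - (-1)*R2:  [ 0  0  1 ]
Row echelon form:
[ 2   2  -2 ]
[ 0  -3   3 ]
[ 0   0   1 ]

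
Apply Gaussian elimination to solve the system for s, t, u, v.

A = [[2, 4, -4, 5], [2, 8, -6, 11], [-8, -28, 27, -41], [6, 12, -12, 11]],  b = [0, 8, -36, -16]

(-2, -4, 0, 4)

Forward elimination on [A|b]:
R2 <- R2 - (1)*R1:  [  0   4  -2   6   8 ]
R3 <- R3 - (-4)*R1:  [   0  -12   11  -21  -36 ]
R4 <- R4 - (3)*R1:  [   0    0    0   -4  -16 ]
R3 <- R3 - (-3)*R2:  [   0    0    5   -3  -12 ]
Row echelon form:
[ 2  4  -4   5  |    0 ]
[ 0  4  -2   6  |    8 ]
[ 0  0   5  -3  |  -12 ]
[ 0  0   0  -4  |  -16 ]
Back-substitution:
v = (-16) / -4 = 4
u = (-12 - (-3)*(4)) / 5 = 0
t = (8 - (-2)*(0) - (6)*(4)) / 4 = -4
s = (0 - (4)*(-4) - (-4)*(0) - (5)*(4)) / 2 = -2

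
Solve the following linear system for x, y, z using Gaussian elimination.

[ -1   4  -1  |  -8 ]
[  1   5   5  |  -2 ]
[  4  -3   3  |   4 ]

Forward elimination on [A|b]:
R2 <- R2 - (-1)*R1:  [   0    9    4  -10 ]
R3 <- R3 - (-4)*R1:  [   0   13   -1  -28 ]
R3 <- R3 - (13/9)*R2:  [      0       0   -61/9  -122/9 ]
Row echelon form:
[ -1  4     -1  |      -8 ]
[  0  9      4  |     -10 ]
[  0  0  -61/9  |  -122/9 ]
Back-substitution:
z = (-122/9) / (-61/9) = 2
y = (-10 - (4)*(2)) / 9 = -2
x = (-8 - (4)*(-2) - (-1)*(2)) / -1 = -2

(-2, -2, 2)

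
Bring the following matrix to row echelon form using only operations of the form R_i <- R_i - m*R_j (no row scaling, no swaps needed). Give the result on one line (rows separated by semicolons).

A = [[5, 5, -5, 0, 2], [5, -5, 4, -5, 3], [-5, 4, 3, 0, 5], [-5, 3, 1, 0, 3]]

REF = [5 5 -5 0 2; 0 -10 9 -5 1; 0 0 61/10 -9/2 79/10; 0 0 0 -100/61 101/61]

Forward elimination:
R2 <- R2 - (1)*R1:  [   0  -10    9   -5    1 ]
R3 <- R3 - (-1)*R1:  [  0   9  -2   0   7 ]
R4 <- R4 - (-1)*R1:  [  0   8  -4   0   5 ]
R3 <- R3 - (-9/10)*R2:  [     0      0  61/10   -9/2  79/10 ]
R4 <- R4 - (-4/5)*R2:  [    0     0  16/5    -4  29/5 ]
R4 <- R4 - (32/61)*R3:  [       0        0        0  -100/61   101/61 ]
Row echelon form:
[ 5    5     -5        0       2 ]
[ 0  -10      9       -5       1 ]
[ 0    0  61/10     -9/2   79/10 ]
[ 0    0      0  -100/61  101/61 ]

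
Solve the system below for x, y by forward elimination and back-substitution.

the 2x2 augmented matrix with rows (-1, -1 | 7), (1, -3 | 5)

(-4, -3)

Forward elimination on [A|b]:
R2 <- R2 - (-1)*R1:  [  0  -4  12 ]
Row echelon form:
[ -1  -1  |   7 ]
[  0  -4  |  12 ]
Back-substitution:
y = (12) / -4 = -3
x = (7 - (-1)*(-3)) / -1 = -4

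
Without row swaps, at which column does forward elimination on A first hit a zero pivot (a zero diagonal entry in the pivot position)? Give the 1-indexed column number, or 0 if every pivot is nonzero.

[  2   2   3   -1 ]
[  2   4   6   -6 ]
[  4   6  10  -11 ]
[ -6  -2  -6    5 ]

Naive forward elimination:
R2 <- R2 - (1)*R1:  [  0   2   3  -5 ]
R3 <- R3 - (2)*R1:  [  0   2   4  -9 ]
R4 <- R4 - (-3)*R1:  [ 0  4  3  2 ]
R3 <- R3 - (1)*R2:  [  0   0   1  -4 ]
R4 <- R4 - (2)*R2:  [  0   0  -3  12 ]
R4 <- R4 - (-3)*R3:  [ 0  0  0  0 ]
Matrix at this point:
[ 2  2  3  -1 ]
[ 0  2  3  -5 ]
[ 0  0  1  -4 ]
[ 0  0  0   0 ]
Pivot entry (4,4) in the last row is zero and there are no rows below to swap with -> zero pivot in column 4 (A is singular).

first zero-pivot column = 4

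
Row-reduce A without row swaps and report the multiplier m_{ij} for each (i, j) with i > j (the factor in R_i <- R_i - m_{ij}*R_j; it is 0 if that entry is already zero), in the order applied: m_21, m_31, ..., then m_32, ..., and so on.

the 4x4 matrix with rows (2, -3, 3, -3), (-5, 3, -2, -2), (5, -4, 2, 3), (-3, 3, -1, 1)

multipliers: -5/2, 5/2, -3/2, -7/9, 1/3, -15/11

Forward elimination:
R2 <- R2 - (-5/2)*R1:  [     0   -9/2   11/2  -19/2 ]
R3 <- R3 - (5/2)*R1:  [     0    7/2  -11/2   21/2 ]
R4 <- R4 - (-3/2)*R1:  [    0  -3/2   7/2  -7/2 ]
R3 <- R3 - (-7/9)*R2:  [     0      0  -11/9   28/9 ]
R4 <- R4 - (1/3)*R2:  [    0     0   5/3  -1/3 ]
R4 <- R4 - (-15/11)*R3:  [     0      0      0  43/11 ]
Multipliers (in order of application): m_{21} = -5/2, m_{31} = 5/2, m_{41} = -3/2, m_{32} = -7/9, m_{42} = 1/3, m_{43} = -15/11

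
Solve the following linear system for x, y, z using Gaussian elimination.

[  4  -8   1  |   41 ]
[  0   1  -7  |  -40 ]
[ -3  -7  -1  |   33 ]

Forward elimination on [A|b]:
R3 <- R3 - (-3/4)*R1:  [     0    -13   -1/4  255/4 ]
R3 <- R3 - (-13)*R2:  [       0        0   -365/4  -1825/4 ]
Row echelon form:
[ 4  -8       1  |       41 ]
[ 0   1      -7  |      -40 ]
[ 0   0  -365/4  |  -1825/4 ]
Back-substitution:
z = (-1825/4) / (-365/4) = 5
y = (-40 - (-7)*(5)) / 1 = -5
x = (41 - (-8)*(-5) - (1)*(5)) / 4 = -1

(-1, -5, 5)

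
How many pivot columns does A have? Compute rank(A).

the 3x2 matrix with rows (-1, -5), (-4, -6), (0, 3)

rank(A) = 2

Row reduction:
R2 <- R2 - (4)*R1:  [  0  14 ]
R3 <- R3 - (3/14)*R2:  [ 0  0 ]
Row echelon form:
[ -1  -5 ]
[  0  14 ]
[  0   0 ]
Nonzero rows / pivot columns: 2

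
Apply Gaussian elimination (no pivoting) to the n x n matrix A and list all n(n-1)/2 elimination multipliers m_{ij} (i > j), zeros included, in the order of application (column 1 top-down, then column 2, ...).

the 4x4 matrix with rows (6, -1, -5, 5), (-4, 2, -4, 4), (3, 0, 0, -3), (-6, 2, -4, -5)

Forward elimination:
R2 <- R2 - (-2/3)*R1:  [     0    4/3  -22/3   22/3 ]
R3 <- R3 - (1/2)*R1:  [     0    1/2    5/2  -11/2 ]
R4 <- R4 - (-1)*R1:  [  0   1  -9   0 ]
R3 <- R3 - (3/8)*R2:  [     0      0   21/4  -33/4 ]
R4 <- R4 - (3/4)*R2:  [     0      0   -7/2  -11/2 ]
R4 <- R4 - (-2/3)*R3:  [   0    0    0  -11 ]
Multipliers (in order of application): m_{21} = -2/3, m_{31} = 1/2, m_{41} = -1, m_{32} = 3/8, m_{42} = 3/4, m_{43} = -2/3

multipliers: -2/3, 1/2, -1, 3/8, 3/4, -2/3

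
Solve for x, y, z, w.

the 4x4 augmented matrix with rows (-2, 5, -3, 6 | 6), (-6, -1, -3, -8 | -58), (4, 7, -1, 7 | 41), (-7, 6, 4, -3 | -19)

Forward elimination on [A|b]:
R2 <- R2 - (3)*R1:  [   0  -16    6  -26  -76 ]
R3 <- R3 - (-2)*R1:  [  0  17  -7  19  53 ]
R4 <- R4 - (7/2)*R1:  [     0  -23/2   29/2    -24    -40 ]
R3 <- R3 - (-17/16)*R2:  [      0       0    -5/8   -69/8  -111/4 ]
R4 <- R4 - (23/32)*R2:  [      0       0  163/16  -85/16   117/8 ]
R4 <- R4 - (-163/10)*R3:  [        0         0         0  -1459/10  -4377/10 ]
Row echelon form:
[ -2    5    -3         6  |         6 ]
[  0  -16     6       -26  |       -76 ]
[  0    0  -5/8     -69/8  |    -111/4 ]
[  0    0     0  -1459/10  |  -4377/10 ]
Back-substitution:
w = (-4377/10) / (-1459/10) = 3
z = (-111/4 - (-69/8)*(3)) / (-5/8) = 3
y = (-76 - (6)*(3) - (-26)*(3)) / -16 = 1
x = (6 - (5)*(1) - (-3)*(3) - (6)*(3)) / -2 = 4

(4, 1, 3, 3)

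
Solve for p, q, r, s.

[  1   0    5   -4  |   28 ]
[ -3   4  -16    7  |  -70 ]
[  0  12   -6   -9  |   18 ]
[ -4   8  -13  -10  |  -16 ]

Forward elimination on [A|b]:
R2 <- R2 - (-3)*R1:  [  0   4  -1  -5  14 ]
R4 <- R4 - (-4)*R1:  [   0    8    7  -26   96 ]
R3 <- R3 - (3)*R2:  [   0    0   -3    6  -24 ]
R4 <- R4 - (2)*R2:  [   0    0    9  -16   68 ]
R4 <- R4 - (-3)*R3:  [  0   0   0   2  -4 ]
Row echelon form:
[ 1  0   5  -4  |   28 ]
[ 0  4  -1  -5  |   14 ]
[ 0  0  -3   6  |  -24 ]
[ 0  0   0   2  |   -4 ]
Back-substitution:
s = (-4) / 2 = -2
r = (-24 - (6)*(-2)) / -3 = 4
q = (14 - (-1)*(4) - (-5)*(-2)) / 4 = 2
p = (28 - (5)*(4) - (-4)*(-2)) / 1 = 0

(0, 2, 4, -2)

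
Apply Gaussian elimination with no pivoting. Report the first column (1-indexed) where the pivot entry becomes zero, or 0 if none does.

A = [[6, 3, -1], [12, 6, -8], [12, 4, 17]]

Naive forward elimination:
R2 <- R2 - (2)*R1:  [  0   0  -6 ]
R3 <- R3 - (2)*R1:  [  0  -2  19 ]
Matrix at this point:
[ 6   3  -1 ]
[ 0   0  -6 ]
[ 0  -2  19 ]
Pivot entry (2,2) is zero but row 3 has -2 in column 2 -> naive elimination stops; a row interchange (e.g. R2 <-> R3) would be required here.

first zero-pivot column = 2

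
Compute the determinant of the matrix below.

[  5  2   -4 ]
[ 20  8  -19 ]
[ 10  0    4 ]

Forward elimination:
R2 <- R2 - (4)*R1:  [  0   0  -3 ]
R3 <- R3 - (2)*R1:  [  0  -4  12 ]
R2 <-> R3   (pivot in column 2 was zero)
[ 5   2  -4 ]
[ 0  -4  12 ]
[ 0   0  -3 ]
Upper-triangular form:
[ 5   2  -4 ]
[ 0  -4  12 ]
[ 0   0  -3 ]
det(A) = (-1)^1 * (5) * (-4) * (-3) = -60  (1 row swap -> sign -1)

det(A) = -60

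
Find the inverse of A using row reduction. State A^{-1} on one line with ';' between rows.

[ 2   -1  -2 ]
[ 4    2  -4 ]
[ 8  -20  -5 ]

inverse = [-15/4 35/24 1/3; -1/2 1/4 0; -4 4/3 1/3]

Gauss-Jordan on [A | I]:
R1 <- (1/2)*R1:  [    1  -1/2    -1  |   1/2     0     0 ]
R2 <- R2 - (4)*R1:  [  0   4   0  |  -2   1   0 ]
R3 <- R3 - (8)*R1:  [   0  -16    3  |   -4    0    1 ]
R2 <- (1/4)*R2:  [    0     1     0  |  -1/2   1/4     0 ]
R1 <- R1 - (-1/2)*R2:  [   1    0   -1  |  1/4  1/8    0 ]
R3 <- R3 - (-16)*R2:  [   0    0    3  |  -12    4    1 ]
R3 <- (1/3)*R3:  [   0    0    1  |   -4  4/3  1/3 ]
R1 <- R1 - (-1)*R3:  [     1      0      0  |  -15/4  35/24    1/3 ]
Right block of [I | A^{-1}] is the inverse:
[ -15/4  35/24  1/3 ]
[  -1/2    1/4    0 ]
[    -4    4/3  1/3 ]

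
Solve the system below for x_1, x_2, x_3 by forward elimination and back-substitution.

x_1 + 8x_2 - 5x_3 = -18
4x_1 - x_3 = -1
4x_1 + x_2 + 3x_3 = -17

(-1, -4, -3)

Forward elimination on [A|b]:
R2 <- R2 - (4)*R1:  [   0  -32   19   71 ]
R3 <- R3 - (4)*R1:  [   0  -31   23   55 ]
R3 <- R3 - (31/32)*R2:  [       0        0   147/32  -441/32 ]
Row echelon form:
[ 1    8      -5  |      -18 ]
[ 0  -32      19  |       71 ]
[ 0    0  147/32  |  -441/32 ]
Back-substitution:
x_3 = (-441/32) / (147/32) = -3
x_2 = (71 - (19)*(-3)) / -32 = -4
x_1 = (-18 - (8)*(-4) - (-5)*(-3)) / 1 = -1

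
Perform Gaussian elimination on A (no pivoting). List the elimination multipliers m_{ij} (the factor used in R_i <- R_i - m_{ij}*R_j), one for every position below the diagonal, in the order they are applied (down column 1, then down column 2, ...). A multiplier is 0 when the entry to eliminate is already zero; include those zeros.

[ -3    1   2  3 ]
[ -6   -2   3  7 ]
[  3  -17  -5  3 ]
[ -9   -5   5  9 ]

multipliers: 2, -1, 3, 4, 2, 1

Forward elimination:
R2 <- R2 - (2)*R1:  [  0  -4  -1   1 ]
R3 <- R3 - (-1)*R1:  [   0  -16   -3    6 ]
R4 <- R4 - (3)*R1:  [  0  -8  -1   0 ]
R3 <- R3 - (4)*R2:  [ 0  0  1  2 ]
R4 <- R4 - (2)*R2:  [  0   0   1  -2 ]
R4 <- R4 - (1)*R3:  [  0   0   0  -4 ]
Multipliers (in order of application): m_{21} = 2, m_{31} = -1, m_{41} = 3, m_{32} = 4, m_{42} = 2, m_{43} = 1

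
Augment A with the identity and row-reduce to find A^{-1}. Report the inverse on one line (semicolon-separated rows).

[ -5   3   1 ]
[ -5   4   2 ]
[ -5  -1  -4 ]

Gauss-Jordan on [A | I]:
R1 <- (1/-5)*R1:  [    1  -3/5  -1/5  |  -1/5     0     0 ]
R2 <- R2 - (-5)*R1:  [  0   1   1  |  -1   1   0 ]
R3 <- R3 - (-5)*R1:  [  0  -4  -5  |  -1   0   1 ]
R1 <- R1 - (-3/5)*R2:  [    1     0   2/5  |  -4/5   3/5     0 ]
R3 <- R3 - (-4)*R2:  [  0   0  -1  |  -5   4   1 ]
R3 <- (1/-1)*R3:  [  0   0   1  |   5  -4  -1 ]
R1 <- R1 - (2/5)*R3:  [     1      0      0  |  -14/5   11/5    2/5 ]
R2 <- R2 - (1)*R3:  [  0   1   0  |  -6   5   1 ]
Right block of [I | A^{-1}] is the inverse:
[ -14/5  11/5  2/5 ]
[    -6     5    1 ]
[     5    -4   -1 ]

inverse = [-14/5 11/5 2/5; -6 5 1; 5 -4 -1]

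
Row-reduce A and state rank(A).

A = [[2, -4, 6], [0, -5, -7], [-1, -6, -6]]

Row reduction:
R3 <- R3 - (-1/2)*R1:  [  0  -8  -3 ]
R3 <- R3 - (8/5)*R2:  [    0     0  41/5 ]
Row echelon form:
[ 2  -4     6 ]
[ 0  -5    -7 ]
[ 0   0  41/5 ]
Nonzero rows / pivot columns: 3

rank(A) = 3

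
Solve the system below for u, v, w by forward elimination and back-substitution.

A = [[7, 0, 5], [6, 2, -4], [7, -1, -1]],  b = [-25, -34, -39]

(-5, 2, 2)

Forward elimination on [A|b]:
R2 <- R2 - (6/7)*R1:  [     0      2  -58/7  -88/7 ]
R3 <- R3 - (1)*R1:  [   0   -1   -6  -14 ]
R3 <- R3 - (-1/2)*R2:  [      0       0   -71/7  -142/7 ]
Row echelon form:
[ 7  0      5  |     -25 ]
[ 0  2  -58/7  |   -88/7 ]
[ 0  0  -71/7  |  -142/7 ]
Back-substitution:
w = (-142/7) / (-71/7) = 2
v = (-88/7 - (-58/7)*(2)) / 2 = 2
u = (-25 - (5)*(2)) / 7 = -5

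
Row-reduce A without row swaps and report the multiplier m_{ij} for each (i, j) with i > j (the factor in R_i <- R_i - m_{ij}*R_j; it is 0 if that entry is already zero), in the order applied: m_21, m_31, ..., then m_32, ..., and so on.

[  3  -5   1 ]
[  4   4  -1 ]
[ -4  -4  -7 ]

multipliers: 4/3, -4/3, -1

Forward elimination:
R2 <- R2 - (4/3)*R1:  [    0  32/3  -7/3 ]
R3 <- R3 - (-4/3)*R1:  [     0  -32/3  -17/3 ]
R3 <- R3 - (-1)*R2:  [  0   0  -8 ]
Multipliers (in order of application): m_{21} = 4/3, m_{31} = -4/3, m_{32} = -1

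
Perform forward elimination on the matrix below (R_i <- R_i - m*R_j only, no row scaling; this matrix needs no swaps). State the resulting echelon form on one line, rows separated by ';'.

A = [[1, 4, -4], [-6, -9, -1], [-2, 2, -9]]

REF = [1 4 -4; 0 15 -25; 0 0 -1/3]

Forward elimination:
R2 <- R2 - (-6)*R1:  [   0   15  -25 ]
R3 <- R3 - (-2)*R1:  [   0   10  -17 ]
R3 <- R3 - (2/3)*R2:  [    0     0  -1/3 ]
Row echelon form:
[ 1   4    -4 ]
[ 0  15   -25 ]
[ 0   0  -1/3 ]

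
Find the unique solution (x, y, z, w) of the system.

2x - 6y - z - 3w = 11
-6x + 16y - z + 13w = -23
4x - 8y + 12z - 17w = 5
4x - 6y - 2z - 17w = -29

Forward elimination on [A|b]:
R2 <- R2 - (-3)*R1:  [  0  -2  -4   4  10 ]
R3 <- R3 - (2)*R1:  [   0    4   14  -11  -17 ]
R4 <- R4 - (2)*R1:  [   0    6    0  -11  -51 ]
R3 <- R3 - (-2)*R2:  [  0   0   6  -3   3 ]
R4 <- R4 - (-3)*R2:  [   0    0  -12    1  -21 ]
R4 <- R4 - (-2)*R3:  [   0    0    0   -5  -15 ]
Row echelon form:
[ 2  -6  -1  -3  |   11 ]
[ 0  -2  -4   4  |   10 ]
[ 0   0   6  -3  |    3 ]
[ 0   0   0  -5  |  -15 ]
Back-substitution:
w = (-15) / -5 = 3
z = (3 - (-3)*(3)) / 6 = 2
y = (10 - (-4)*(2) - (4)*(3)) / -2 = -3
x = (11 - (-6)*(-3) - (-1)*(2) - (-3)*(3)) / 2 = 2

(2, -3, 2, 3)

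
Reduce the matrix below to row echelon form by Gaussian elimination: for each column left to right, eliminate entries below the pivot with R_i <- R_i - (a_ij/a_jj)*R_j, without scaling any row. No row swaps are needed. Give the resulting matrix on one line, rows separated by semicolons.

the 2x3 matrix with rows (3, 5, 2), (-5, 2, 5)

REF = [3 5 2; 0 31/3 25/3]

Forward elimination:
R2 <- R2 - (-5/3)*R1:  [    0  31/3  25/3 ]
Row echelon form:
[ 3     5     2 ]
[ 0  31/3  25/3 ]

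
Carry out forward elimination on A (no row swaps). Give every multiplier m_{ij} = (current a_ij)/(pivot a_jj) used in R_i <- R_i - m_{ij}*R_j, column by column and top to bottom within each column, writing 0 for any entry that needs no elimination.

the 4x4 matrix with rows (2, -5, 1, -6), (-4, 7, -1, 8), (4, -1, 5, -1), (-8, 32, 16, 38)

Forward elimination:
R2 <- R2 - (-2)*R1:  [  0  -3   1  -4 ]
R3 <- R3 - (2)*R1:  [  0   9   3  11 ]
R4 <- R4 - (-4)*R1:  [  0  12  20  14 ]
R3 <- R3 - (-3)*R2:  [  0   0   6  -1 ]
R4 <- R4 - (-4)*R2:  [  0   0  24  -2 ]
R4 <- R4 - (4)*R3:  [ 0  0  0  2 ]
Multipliers (in order of application): m_{21} = -2, m_{31} = 2, m_{41} = -4, m_{32} = -3, m_{42} = -4, m_{43} = 4

multipliers: -2, 2, -4, -3, -4, 4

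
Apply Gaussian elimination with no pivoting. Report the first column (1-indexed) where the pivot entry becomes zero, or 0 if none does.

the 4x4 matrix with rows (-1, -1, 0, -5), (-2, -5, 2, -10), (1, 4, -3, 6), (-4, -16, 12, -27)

Naive forward elimination:
R2 <- R2 - (2)*R1:  [  0  -3   2   0 ]
R3 <- R3 - (-1)*R1:  [  0   3  -3   1 ]
R4 <- R4 - (4)*R1:  [   0  -12   12   -7 ]
R3 <- R3 - (-1)*R2:  [  0   0  -1   1 ]
R4 <- R4 - (4)*R2:  [  0   0   4  -7 ]
R4 <- R4 - (-4)*R3:  [  0   0   0  -3 ]
All pivots nonzero; naive elimination completes without hitting a zero pivot.

first zero-pivot column = 0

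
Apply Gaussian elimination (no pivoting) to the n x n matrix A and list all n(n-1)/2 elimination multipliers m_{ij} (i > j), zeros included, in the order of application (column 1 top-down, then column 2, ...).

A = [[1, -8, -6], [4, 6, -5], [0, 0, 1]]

Forward elimination:
R2 <- R2 - (4)*R1:  [  0  38  19 ]
R3: entry in column 1 is already 0 -> m_{31} = 0 (no row operation needed)
R3: entry in column 2 is already 0 -> m_{32} = 0 (no row operation needed)
Multipliers (in order of application): m_{21} = 4, m_{31} = 0, m_{32} = 0

multipliers: 4, 0, 0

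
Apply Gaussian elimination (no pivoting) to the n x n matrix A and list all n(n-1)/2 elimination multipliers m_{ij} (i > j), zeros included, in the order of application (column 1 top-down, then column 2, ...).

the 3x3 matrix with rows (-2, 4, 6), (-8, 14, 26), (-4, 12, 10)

Forward elimination:
R2 <- R2 - (4)*R1:  [  0  -2   2 ]
R3 <- R3 - (2)*R1:  [  0   4  -2 ]
R3 <- R3 - (-2)*R2:  [ 0  0  2 ]
Multipliers (in order of application): m_{21} = 4, m_{31} = 2, m_{32} = -2

multipliers: 4, 2, -2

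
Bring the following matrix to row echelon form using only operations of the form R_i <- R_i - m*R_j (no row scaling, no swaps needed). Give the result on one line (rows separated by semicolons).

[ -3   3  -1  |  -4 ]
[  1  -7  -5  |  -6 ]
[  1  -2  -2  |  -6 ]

Forward elimination:
R2 <- R2 - (-1/3)*R1:  [     0     -6  -16/3  -22/3 ]
R3 <- R3 - (-1/3)*R1:  [     0     -1   -7/3  -22/3 ]
R3 <- R3 - (1/6)*R2:  [     0      0  -13/9  -55/9 ]
Row echelon form:
[ -3   3     -1  |     -4 ]
[  0  -6  -16/3  |  -22/3 ]
[  0   0  -13/9  |  -55/9 ]

REF = [-3 3 -1 -4; 0 -6 -16/3 -22/3; 0 0 -13/9 -55/9]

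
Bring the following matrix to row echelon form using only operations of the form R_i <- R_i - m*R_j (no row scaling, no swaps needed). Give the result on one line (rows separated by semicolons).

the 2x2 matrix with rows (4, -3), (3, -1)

REF = [4 -3; 0 5/4]

Forward elimination:
R2 <- R2 - (3/4)*R1:  [   0  5/4 ]
Row echelon form:
[ 4   -3 ]
[ 0  5/4 ]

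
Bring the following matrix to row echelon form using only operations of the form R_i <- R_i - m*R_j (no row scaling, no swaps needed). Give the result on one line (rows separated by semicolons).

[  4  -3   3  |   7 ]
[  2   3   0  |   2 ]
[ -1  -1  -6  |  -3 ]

Forward elimination:
R2 <- R2 - (1/2)*R1:  [    0   9/2  -3/2  -3/2 ]
R3 <- R3 - (-1/4)*R1:  [     0   -7/4  -21/4   -5/4 ]
R3 <- R3 - (-7/18)*R2:  [     0      0  -35/6  -11/6 ]
Row echelon form:
[ 4   -3      3  |      7 ]
[ 0  9/2   -3/2  |   -3/2 ]
[ 0    0  -35/6  |  -11/6 ]

REF = [4 -3 3 7; 0 9/2 -3/2 -3/2; 0 0 -35/6 -11/6]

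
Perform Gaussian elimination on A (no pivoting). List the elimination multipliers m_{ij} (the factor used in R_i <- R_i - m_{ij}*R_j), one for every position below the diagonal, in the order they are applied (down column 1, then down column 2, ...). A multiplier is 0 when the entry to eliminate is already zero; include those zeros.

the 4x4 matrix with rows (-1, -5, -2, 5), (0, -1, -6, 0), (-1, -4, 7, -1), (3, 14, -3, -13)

multipliers: 0, 1, -3, -1, 1, -1

Forward elimination:
R2: entry in column 1 is already 0 -> m_{21} = 0 (no row operation needed)
R3 <- R3 - (1)*R1:  [  0   1   9  -6 ]
R4 <- R4 - (-3)*R1:  [  0  -1  -9   2 ]
R3 <- R3 - (-1)*R2:  [  0   0   3  -6 ]
R4 <- R4 - (1)*R2:  [  0   0  -3   2 ]
R4 <- R4 - (-1)*R3:  [  0   0   0  -4 ]
Multipliers (in order of application): m_{21} = 0, m_{31} = 1, m_{41} = -3, m_{32} = -1, m_{42} = 1, m_{43} = -1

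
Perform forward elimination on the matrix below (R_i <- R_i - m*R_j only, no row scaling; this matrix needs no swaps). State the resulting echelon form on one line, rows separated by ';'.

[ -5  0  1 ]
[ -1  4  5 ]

Forward elimination:
R2 <- R2 - (1/5)*R1:  [    0     4  24/5 ]
Row echelon form:
[ -5  0     1 ]
[  0  4  24/5 ]

REF = [-5 0 1; 0 4 24/5]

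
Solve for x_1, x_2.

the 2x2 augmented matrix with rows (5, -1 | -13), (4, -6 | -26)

(-2, 3)

Forward elimination on [A|b]:
R2 <- R2 - (4/5)*R1:  [     0  -26/5  -78/5 ]
Row echelon form:
[ 5     -1  |    -13 ]
[ 0  -26/5  |  -78/5 ]
Back-substitution:
x_2 = (-78/5) / (-26/5) = 3
x_1 = (-13 - (-1)*(3)) / 5 = -2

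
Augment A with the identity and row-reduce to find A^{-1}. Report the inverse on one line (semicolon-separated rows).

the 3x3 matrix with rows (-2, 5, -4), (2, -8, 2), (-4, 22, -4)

inverse = [1/2 17/6 11/12; 0 1/3 1/6; -1/2 -1 -1/4]

Gauss-Jordan on [A | I]:
R1 <- (1/-2)*R1:  [    1  -5/2     2  |  -1/2     0     0 ]
R2 <- R2 - (2)*R1:  [  0  -3  -2  |   1   1   0 ]
R3 <- R3 - (-4)*R1:  [  0  12   4  |  -2   0   1 ]
R2 <- (1/-3)*R2:  [    0     1   2/3  |  -1/3  -1/3     0 ]
R1 <- R1 - (-5/2)*R2:  [    1     0  11/3  |  -4/3  -5/6     0 ]
R3 <- R3 - (12)*R2:  [  0   0  -4  |   2   4   1 ]
R3 <- (1/-4)*R3:  [    0     0     1  |  -1/2    -1  -1/4 ]
R1 <- R1 - (11/3)*R3:  [     1      0      0  |    1/2   17/6  11/12 ]
R2 <- R2 - (2/3)*R3:  [   0    1    0  |    0  1/3  1/6 ]
Right block of [I | A^{-1}] is the inverse:
[  1/2  17/6  11/12 ]
[    0   1/3    1/6 ]
[ -1/2    -1   -1/4 ]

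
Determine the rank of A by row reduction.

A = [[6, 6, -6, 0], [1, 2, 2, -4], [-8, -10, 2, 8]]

Row reduction:
R2 <- R2 - (1/6)*R1:  [  0   1   3  -4 ]
R3 <- R3 - (-4/3)*R1:  [  0  -2  -6   8 ]
R3 <- R3 - (-2)*R2:  [ 0  0  0  0 ]
Row echelon form:
[ 6  6  -6   0 ]
[ 0  1   3  -4 ]
[ 0  0   0   0 ]
Nonzero rows / pivot columns: 2

rank(A) = 2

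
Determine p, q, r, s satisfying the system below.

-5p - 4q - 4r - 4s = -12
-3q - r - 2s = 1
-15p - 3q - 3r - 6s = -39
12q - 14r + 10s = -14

(4, 3, 0, -5)

Forward elimination on [A|b]:
R3 <- R3 - (3)*R1:  [  0   9   9   6  -3 ]
R3 <- R3 - (-3)*R2:  [ 0  0  6  0  0 ]
R4 <- R4 - (-4)*R2:  [   0    0  -18    2  -10 ]
R4 <- R4 - (-3)*R3:  [   0    0    0    2  -10 ]
Row echelon form:
[ -5  -4  -4  -4  |  -12 ]
[  0  -3  -1  -2  |    1 ]
[  0   0   6   0  |    0 ]
[  0   0   0   2  |  -10 ]
Back-substitution:
s = (-10) / 2 = -5
r = (0) / 6 = 0
q = (1 - (-1)*(0) - (-2)*(-5)) / -3 = 3
p = (-12 - (-4)*(3) - (-4)*(0) - (-4)*(-5)) / -5 = 4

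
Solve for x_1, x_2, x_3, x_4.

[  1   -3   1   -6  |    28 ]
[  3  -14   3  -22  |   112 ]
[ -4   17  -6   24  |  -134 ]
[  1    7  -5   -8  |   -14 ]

(3, -4, 1, -2)

Forward elimination on [A|b]:
R2 <- R2 - (3)*R1:  [  0  -5   0  -4  28 ]
R3 <- R3 - (-4)*R1:  [   0    5   -2    0  -22 ]
R4 <- R4 - (1)*R1:  [   0   10   -6   -2  -42 ]
R3 <- R3 - (-1)*R2:  [  0   0  -2  -4   6 ]
R4 <- R4 - (-2)*R2:  [   0    0   -6  -10   14 ]
R4 <- R4 - (3)*R3:  [  0   0   0   2  -4 ]
Row echelon form:
[ 1  -3   1  -6  |  28 ]
[ 0  -5   0  -4  |  28 ]
[ 0   0  -2  -4  |   6 ]
[ 0   0   0   2  |  -4 ]
Back-substitution:
x_4 = (-4) / 2 = -2
x_3 = (6 - (-4)*(-2)) / -2 = 1
x_2 = (28 - (-4)*(-2)) / -5 = -4
x_1 = (28 - (-3)*(-4) - (1)*(1) - (-6)*(-2)) / 1 = 3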